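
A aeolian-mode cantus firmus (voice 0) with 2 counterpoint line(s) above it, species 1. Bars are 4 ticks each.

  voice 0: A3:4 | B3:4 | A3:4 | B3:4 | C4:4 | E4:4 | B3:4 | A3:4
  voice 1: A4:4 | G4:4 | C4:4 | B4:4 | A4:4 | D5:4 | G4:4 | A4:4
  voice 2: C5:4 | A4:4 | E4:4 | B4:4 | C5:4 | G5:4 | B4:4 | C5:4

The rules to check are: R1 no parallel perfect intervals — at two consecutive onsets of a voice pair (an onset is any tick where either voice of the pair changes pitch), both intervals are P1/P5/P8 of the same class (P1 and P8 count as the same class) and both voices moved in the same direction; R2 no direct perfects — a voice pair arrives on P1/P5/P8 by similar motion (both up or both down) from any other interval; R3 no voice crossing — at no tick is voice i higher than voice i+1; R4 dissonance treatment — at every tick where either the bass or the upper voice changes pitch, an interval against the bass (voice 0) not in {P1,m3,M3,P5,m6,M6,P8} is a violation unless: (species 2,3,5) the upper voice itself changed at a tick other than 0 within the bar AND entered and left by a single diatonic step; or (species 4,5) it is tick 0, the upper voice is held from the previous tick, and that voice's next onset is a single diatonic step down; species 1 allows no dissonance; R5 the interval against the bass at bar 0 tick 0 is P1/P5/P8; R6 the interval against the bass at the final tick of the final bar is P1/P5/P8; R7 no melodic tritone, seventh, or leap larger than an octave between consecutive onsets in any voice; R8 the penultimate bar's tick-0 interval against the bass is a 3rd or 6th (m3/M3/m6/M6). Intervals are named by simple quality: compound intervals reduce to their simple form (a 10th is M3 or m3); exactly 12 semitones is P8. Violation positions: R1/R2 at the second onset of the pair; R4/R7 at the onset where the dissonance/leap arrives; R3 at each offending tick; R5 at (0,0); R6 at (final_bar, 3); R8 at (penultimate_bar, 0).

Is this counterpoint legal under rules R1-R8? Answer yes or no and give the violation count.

bar 0: v0=A3 v1=A4 v2=C5 (m3)
bar 1: v0=B3 v1=G4 v2=A4 (m7)
bar 2: v0=A3 v1=C4 v2=E4 (P5)
bar 3: v0=B3 v1=B4 v2=B4 (P8)
bar 4: v0=C4 v1=A4 v2=C5 (P8)
bar 5: v0=E4 v1=D5 v2=G5 (m3)
bar 6: v0=B3 v1=G4 v2=B4 (P8)
bar 7: v0=A3 v1=A4 v2=C5 (m3)
  R5 @ bar0.0: opens on m3
  R4 @ bar1.0: B3/A4 m7 untreated
  R2 @ bar2.0: B3/A4 m7 -> A3/E4 P5 similar
  R2 @ bar3.0: A3/C4 m3 -> B3/B4 P8 similar
  R2 @ bar3.0: A3/E4 P5 -> B3/B4 P8 similar
  R2 @ bar3.0: C4/E4 M3 -> B4/B4 P1 similar
  R7 @ bar3.0: C4->B4 leap 11st
  R1 @ bar4.0: B3/B4 P8 -> C4/C5 P8 similar
  R4 @ bar5.0: E4/D5 m7 untreated
  R2 @ bar6.0: E4/G5 m3 -> B3/B4 P8 similar
  R8 @ bar6.0: penult P8 not 3rd/6th
  R6 @ bar7.3: closes on m3

No (12 violations)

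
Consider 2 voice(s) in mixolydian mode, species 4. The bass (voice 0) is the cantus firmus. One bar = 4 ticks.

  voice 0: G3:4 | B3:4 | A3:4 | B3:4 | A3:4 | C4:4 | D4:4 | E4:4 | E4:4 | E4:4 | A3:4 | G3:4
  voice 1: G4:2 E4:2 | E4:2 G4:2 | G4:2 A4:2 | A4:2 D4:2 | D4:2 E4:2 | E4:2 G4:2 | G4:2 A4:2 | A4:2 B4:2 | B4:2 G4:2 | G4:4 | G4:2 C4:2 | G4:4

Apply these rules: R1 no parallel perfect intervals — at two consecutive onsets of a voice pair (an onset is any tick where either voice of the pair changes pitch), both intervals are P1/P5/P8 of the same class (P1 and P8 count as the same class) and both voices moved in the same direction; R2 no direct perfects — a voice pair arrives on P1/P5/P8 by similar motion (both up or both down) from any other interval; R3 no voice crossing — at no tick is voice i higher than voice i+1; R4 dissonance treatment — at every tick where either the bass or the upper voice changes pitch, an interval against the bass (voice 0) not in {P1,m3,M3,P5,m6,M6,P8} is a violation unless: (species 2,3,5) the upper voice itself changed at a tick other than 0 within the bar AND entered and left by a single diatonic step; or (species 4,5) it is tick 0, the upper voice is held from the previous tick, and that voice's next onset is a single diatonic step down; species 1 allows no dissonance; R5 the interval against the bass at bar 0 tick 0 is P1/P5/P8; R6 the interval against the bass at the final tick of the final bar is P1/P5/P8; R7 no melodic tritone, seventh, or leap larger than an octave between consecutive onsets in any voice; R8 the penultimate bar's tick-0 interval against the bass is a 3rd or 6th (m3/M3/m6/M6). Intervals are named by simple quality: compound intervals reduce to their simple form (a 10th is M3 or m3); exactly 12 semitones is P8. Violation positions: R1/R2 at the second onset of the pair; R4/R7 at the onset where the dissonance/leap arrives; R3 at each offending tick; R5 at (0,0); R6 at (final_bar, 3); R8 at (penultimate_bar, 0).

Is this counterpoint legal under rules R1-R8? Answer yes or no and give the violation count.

bar 0: v0=G3 v1=G4 (P8)
bar 1: v0=B3 v1=E4 (P4)
bar 2: v0=A3 v1=G4 (m7)
bar 3: v0=B3 v1=A4 (m7)
bar 4: v0=A3 v1=D4 (P4)
bar 5: v0=C4 v1=E4 (M3)
bar 6: v0=D4 v1=G4 (P4)
bar 7: v0=E4 v1=A4 (P4)
bar 8: v0=E4 v1=B4 (P5)
bar 9: v0=E4 v1=G4 (m3)
bar 10: v0=A3 v1=G4 (m7)
bar 11: v0=G3 v1=G4 (P8)
  R4 @ bar1.0: B3/E4 P4 untreated
  R4 @ bar2.0: A3/G4 m7 untreated
  R4 @ bar3.0: B3/A4 m7 untreated
  R4 @ bar4.0: A3/D4 P4 untreated
  R4 @ bar6.0: D4/G4 P4 untreated
  R4 @ bar7.0: E4/A4 P4 untreated
  R4 @ bar10.0: A3/G4 m7 untreated
  R8 @ bar10.0: penult m7 not 3rd/6th

No (8 violations)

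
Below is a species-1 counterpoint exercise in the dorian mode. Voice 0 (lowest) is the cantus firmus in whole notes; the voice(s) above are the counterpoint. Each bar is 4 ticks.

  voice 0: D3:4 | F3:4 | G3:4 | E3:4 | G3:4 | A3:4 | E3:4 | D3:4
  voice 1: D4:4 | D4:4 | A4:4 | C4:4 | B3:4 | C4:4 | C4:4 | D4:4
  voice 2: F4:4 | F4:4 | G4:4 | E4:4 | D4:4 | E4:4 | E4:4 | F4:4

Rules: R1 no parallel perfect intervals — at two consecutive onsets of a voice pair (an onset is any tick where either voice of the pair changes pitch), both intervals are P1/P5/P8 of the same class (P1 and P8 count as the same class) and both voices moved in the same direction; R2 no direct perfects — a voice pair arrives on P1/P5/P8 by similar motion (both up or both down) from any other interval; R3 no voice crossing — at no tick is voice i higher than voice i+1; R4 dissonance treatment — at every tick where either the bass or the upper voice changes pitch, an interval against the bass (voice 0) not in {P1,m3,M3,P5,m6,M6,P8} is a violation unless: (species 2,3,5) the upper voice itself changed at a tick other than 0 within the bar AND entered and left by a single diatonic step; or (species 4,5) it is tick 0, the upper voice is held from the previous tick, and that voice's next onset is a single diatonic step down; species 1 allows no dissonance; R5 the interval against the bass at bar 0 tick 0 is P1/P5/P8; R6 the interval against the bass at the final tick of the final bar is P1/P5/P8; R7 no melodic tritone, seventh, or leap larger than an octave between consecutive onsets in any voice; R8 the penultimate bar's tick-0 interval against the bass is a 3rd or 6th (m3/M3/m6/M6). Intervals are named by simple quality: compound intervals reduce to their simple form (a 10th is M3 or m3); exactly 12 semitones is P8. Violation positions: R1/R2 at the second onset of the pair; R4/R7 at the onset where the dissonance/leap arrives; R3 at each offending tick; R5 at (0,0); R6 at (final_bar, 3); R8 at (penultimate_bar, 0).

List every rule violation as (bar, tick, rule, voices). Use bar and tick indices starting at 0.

bar 0: v0=D3 v1=D4 v2=F4 downbeat m3
bar 1: v0=F3 v1=D4 v2=F4 downbeat P8
bar 2: v0=G3 v1=A4 v2=G4 downbeat P8
bar 3: v0=E3 v1=C4 v2=E4 downbeat P8
bar 4: v0=G3 v1=B3 v2=D4 downbeat P5
bar 5: v0=A3 v1=C4 v2=E4 downbeat P5
bar 6: v0=E3 v1=C4 v2=E4 downbeat P8
bar 7: v0=D3 v1=D4 v2=F4 downbeat m3
  -> R5 @ bar 0 tick 0 v(0, 2): opens on m3
  -> R1 @ bar 2 tick 0 v(0, 2): F3/F4 P8 -> G3/G4 P8 similar
  -> R3 @ bar 2 tick 0 v(1, 2): A4 above G4
  -> R4 @ bar 2 tick 0 v(0, 1): G3/A4 M2 untreated
  -> R3 @ bar 2 tick 1 v(1, 2): A4 above G4
  -> R3 @ bar 2 tick 2 v(1, 2): A4 above G4
  -> R3 @ bar 2 tick 3 v(1, 2): A4 above G4
  -> R1 @ bar 3 tick 0 v(0, 2): G3/G4 P8 -> E3/E4 P8 similar
  -> R1 @ bar 5 tick 0 v(0, 2): G3/D4 P5 -> A3/E4 P5 similar
  -> R8 @ bar 6 tick 0 v(0, 2): penult P8 not 3rd/6th
  -> R6 @ bar 7 tick 3 v(0, 2): closes on m3

(0, 0, R5, (0, 2))
(2, 0, R1, (0, 2))
(2, 0, R3, (1, 2))
(2, 0, R4, (0, 1))
(2, 1, R3, (1, 2))
(2, 2, R3, (1, 2))
(2, 3, R3, (1, 2))
(3, 0, R1, (0, 2))
(5, 0, R1, (0, 2))
(6, 0, R8, (0, 2))
(7, 3, R6, (0, 2))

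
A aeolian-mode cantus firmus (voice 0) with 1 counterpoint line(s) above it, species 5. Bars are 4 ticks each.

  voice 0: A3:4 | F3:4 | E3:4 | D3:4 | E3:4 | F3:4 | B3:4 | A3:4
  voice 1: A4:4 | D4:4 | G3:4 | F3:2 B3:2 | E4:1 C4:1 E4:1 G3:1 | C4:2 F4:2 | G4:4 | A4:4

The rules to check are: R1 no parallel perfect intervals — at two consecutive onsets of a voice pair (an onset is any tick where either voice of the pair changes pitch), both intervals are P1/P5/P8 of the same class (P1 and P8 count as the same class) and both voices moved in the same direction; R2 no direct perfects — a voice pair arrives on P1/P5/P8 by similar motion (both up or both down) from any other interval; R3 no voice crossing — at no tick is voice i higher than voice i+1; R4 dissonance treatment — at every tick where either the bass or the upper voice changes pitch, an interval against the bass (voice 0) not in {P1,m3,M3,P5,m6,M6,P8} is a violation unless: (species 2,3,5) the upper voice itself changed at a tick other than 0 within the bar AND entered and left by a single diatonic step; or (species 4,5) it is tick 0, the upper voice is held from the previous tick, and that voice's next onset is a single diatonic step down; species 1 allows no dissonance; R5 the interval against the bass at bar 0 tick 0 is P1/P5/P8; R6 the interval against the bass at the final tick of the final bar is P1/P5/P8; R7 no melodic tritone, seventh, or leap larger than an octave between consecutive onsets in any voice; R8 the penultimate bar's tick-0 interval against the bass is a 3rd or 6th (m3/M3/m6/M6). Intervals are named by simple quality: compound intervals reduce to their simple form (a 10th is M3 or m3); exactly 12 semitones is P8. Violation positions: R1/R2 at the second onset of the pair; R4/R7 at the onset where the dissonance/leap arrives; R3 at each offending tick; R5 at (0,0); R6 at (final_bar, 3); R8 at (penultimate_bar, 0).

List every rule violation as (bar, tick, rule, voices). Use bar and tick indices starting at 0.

bar 0: v0=A3 v1=A4 downbeat P8
bar 1: v0=F3 v1=D4 downbeat M6
bar 2: v0=E3 v1=G3 downbeat m3
bar 3: v0=D3 v1=F3 downbeat m3
bar 4: v0=E3 v1=E4 downbeat P8
bar 5: v0=F3 v1=C4 downbeat P5
bar 6: v0=B3 v1=G4 downbeat m6
bar 7: v0=A3 v1=A4 downbeat P8
  -> R7 @ bar 3 tick 2 v(1,): F3->B3 leap 6st
  -> R2 @ bar 4 tick 0 v(0, 1): D3/B3 M6 -> E3/E4 P8 similar
  -> R2 @ bar 5 tick 0 v(0, 1): E3/G3 m3 -> F3/C4 P5 similar
  -> R7 @ bar 6 tick 0 v(0,): F3->B3 leap 6st

(3, 2, R7, (1,))
(4, 0, R2, (0, 1))
(5, 0, R2, (0, 1))
(6, 0, R7, (0,))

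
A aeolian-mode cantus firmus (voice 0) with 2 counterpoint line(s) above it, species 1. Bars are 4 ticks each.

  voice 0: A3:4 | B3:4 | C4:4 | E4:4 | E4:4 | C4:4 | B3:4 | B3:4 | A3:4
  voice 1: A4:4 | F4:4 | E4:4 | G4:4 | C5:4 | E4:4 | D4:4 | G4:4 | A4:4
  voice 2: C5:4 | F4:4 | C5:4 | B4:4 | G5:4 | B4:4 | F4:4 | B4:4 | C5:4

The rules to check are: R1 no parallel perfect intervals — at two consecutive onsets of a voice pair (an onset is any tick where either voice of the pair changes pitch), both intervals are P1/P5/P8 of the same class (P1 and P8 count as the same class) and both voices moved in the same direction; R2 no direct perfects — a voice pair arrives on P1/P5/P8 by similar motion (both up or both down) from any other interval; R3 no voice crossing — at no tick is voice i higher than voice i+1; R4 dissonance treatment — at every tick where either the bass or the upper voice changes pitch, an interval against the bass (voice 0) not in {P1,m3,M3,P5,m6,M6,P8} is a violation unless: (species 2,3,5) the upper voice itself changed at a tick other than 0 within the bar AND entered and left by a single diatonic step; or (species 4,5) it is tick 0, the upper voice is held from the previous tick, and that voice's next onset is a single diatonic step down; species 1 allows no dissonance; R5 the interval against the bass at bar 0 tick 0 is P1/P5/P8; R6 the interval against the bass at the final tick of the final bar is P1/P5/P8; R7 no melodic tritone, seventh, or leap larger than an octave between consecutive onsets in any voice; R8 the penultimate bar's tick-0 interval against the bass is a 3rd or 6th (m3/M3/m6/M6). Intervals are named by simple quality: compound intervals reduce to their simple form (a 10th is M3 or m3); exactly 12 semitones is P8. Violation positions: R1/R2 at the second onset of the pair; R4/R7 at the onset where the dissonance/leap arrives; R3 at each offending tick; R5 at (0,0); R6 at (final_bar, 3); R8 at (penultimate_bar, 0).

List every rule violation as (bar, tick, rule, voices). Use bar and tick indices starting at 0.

bar 0: v0=A3 v1=A4 v2=C5 downbeat m3
bar 1: v0=B3 v1=F4 v2=F4 downbeat TT
bar 2: v0=C4 v1=E4 v2=C5 downbeat P8
bar 3: v0=E4 v1=G4 v2=B4 downbeat P5
bar 4: v0=E4 v1=C5 v2=G5 downbeat m3
bar 5: v0=C4 v1=E4 v2=B4 downbeat M7
bar 6: v0=B3 v1=D4 v2=F4 downbeat TT
bar 7: v0=B3 v1=G4 v2=B4 downbeat P8
bar 8: v0=A3 v1=A4 v2=C5 downbeat m3
  -> R5 @ bar 0 tick 0 v(0, 2): opens on m3
  -> R2 @ bar 1 tick 0 v(1, 2): A4/C5 m3 -> F4/F4 P1 similar
  -> R4 @ bar 1 tick 0 v(0, 1): B3/F4 TT untreated
  -> R4 @ bar 1 tick 0 v(0, 2): B3/F4 TT untreated
  -> R2 @ bar 2 tick 0 v(0, 2): B3/F4 TT -> C4/C5 P8 similar
  -> R2 @ bar 4 tick 0 v(1, 2): G4/B4 M3 -> C5/G5 P5 similar
  -> R1 @ bar 5 tick 0 v(1, 2): C5/G5 P5 -> E4/B4 P5 similar
  -> R4 @ bar 5 tick 0 v(0, 2): C4/B4 M7 untreated
  -> R4 @ bar 6 tick 0 v(0, 2): B3/F4 TT untreated
  -> R7 @ bar 6 tick 0 v(2,): B4->F4 leap 6st
  -> R7 @ bar 7 tick 0 v(2,): F4->B4 leap 6st
  -> R8 @ bar 7 tick 0 v(0, 2): penult P8 not 3rd/6th
  -> R6 @ bar 8 tick 3 v(0, 2): closes on m3

(0, 0, R5, (0, 2))
(1, 0, R2, (1, 2))
(1, 0, R4, (0, 1))
(1, 0, R4, (0, 2))
(2, 0, R2, (0, 2))
(4, 0, R2, (1, 2))
(5, 0, R1, (1, 2))
(5, 0, R4, (0, 2))
(6, 0, R4, (0, 2))
(6, 0, R7, (2,))
(7, 0, R7, (2,))
(7, 0, R8, (0, 2))
(8, 3, R6, (0, 2))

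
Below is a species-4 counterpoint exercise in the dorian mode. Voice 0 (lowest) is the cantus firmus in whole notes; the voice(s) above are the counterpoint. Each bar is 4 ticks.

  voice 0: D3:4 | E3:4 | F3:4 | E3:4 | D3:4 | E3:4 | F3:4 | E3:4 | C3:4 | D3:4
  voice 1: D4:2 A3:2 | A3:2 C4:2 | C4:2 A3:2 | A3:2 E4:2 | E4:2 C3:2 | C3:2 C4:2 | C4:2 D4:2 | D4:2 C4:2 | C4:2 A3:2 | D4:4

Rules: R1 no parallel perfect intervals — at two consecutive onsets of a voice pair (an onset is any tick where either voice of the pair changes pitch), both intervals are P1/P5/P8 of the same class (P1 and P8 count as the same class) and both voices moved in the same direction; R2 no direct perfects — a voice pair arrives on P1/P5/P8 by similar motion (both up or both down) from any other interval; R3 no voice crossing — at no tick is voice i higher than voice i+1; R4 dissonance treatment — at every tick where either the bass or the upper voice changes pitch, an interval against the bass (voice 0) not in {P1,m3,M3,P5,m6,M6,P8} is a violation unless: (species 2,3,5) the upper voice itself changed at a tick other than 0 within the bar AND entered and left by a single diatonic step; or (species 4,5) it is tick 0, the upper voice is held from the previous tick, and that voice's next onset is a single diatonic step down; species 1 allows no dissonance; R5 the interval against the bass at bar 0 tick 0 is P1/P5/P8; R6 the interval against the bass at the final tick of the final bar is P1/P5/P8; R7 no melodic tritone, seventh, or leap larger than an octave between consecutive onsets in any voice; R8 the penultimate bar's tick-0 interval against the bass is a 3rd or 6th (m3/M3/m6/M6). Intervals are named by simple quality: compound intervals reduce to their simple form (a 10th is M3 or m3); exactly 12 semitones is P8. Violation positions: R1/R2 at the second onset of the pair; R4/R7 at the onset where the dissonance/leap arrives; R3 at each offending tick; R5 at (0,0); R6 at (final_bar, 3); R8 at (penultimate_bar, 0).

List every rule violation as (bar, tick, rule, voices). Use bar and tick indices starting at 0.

bar 0: v0=D3 v1=D4 downbeat P8
bar 1: v0=E3 v1=A3 downbeat P4
bar 2: v0=F3 v1=C4 downbeat P5
bar 3: v0=E3 v1=A3 downbeat P4
bar 4: v0=D3 v1=E4 downbeat M2
bar 5: v0=E3 v1=C3 downbeat M3
bar 6: v0=F3 v1=C4 downbeat P5
bar 7: v0=E3 v1=D4 downbeat m7
bar 8: v0=C3 v1=C4 downbeat P8
bar 9: v0=D3 v1=D4 downbeat P8
  -> R4 @ bar 1 tick 0 v(0, 1): E3/A3 P4 untreated
  -> R4 @ bar 3 tick 0 v(0, 1): E3/A3 P4 untreated
  -> R4 @ bar 4 tick 0 v(0, 1): D3/E4 M2 untreated
  -> R3 @ bar 4 tick 2 v(0, 1): D3 above C3
  -> R4 @ bar 4 tick 2 v(0, 1): D3/C3 M2 untreated
  -> R7 @ bar 4 tick 2 v(1,): E4->C3 leap 16st
  -> R3 @ bar 4 tick 3 v(0, 1): D3 above C3
  -> R3 @ bar 5 tick 0 v(0, 1): E3 above C3
  -> R3 @ bar 5 tick 1 v(0, 1): E3 above C3
  -> R8 @ bar 8 tick 0 v(0, 1): penult P8 not 3rd/6th
  -> R2 @ bar 9 tick 0 v(0, 1): C3/A3 M6 -> D3/D4 P8 similar

(1, 0, R4, (0, 1))
(3, 0, R4, (0, 1))
(4, 0, R4, (0, 1))
(4, 2, R3, (0, 1))
(4, 2, R4, (0, 1))
(4, 2, R7, (1,))
(4, 3, R3, (0, 1))
(5, 0, R3, (0, 1))
(5, 1, R3, (0, 1))
(8, 0, R8, (0, 1))
(9, 0, R2, (0, 1))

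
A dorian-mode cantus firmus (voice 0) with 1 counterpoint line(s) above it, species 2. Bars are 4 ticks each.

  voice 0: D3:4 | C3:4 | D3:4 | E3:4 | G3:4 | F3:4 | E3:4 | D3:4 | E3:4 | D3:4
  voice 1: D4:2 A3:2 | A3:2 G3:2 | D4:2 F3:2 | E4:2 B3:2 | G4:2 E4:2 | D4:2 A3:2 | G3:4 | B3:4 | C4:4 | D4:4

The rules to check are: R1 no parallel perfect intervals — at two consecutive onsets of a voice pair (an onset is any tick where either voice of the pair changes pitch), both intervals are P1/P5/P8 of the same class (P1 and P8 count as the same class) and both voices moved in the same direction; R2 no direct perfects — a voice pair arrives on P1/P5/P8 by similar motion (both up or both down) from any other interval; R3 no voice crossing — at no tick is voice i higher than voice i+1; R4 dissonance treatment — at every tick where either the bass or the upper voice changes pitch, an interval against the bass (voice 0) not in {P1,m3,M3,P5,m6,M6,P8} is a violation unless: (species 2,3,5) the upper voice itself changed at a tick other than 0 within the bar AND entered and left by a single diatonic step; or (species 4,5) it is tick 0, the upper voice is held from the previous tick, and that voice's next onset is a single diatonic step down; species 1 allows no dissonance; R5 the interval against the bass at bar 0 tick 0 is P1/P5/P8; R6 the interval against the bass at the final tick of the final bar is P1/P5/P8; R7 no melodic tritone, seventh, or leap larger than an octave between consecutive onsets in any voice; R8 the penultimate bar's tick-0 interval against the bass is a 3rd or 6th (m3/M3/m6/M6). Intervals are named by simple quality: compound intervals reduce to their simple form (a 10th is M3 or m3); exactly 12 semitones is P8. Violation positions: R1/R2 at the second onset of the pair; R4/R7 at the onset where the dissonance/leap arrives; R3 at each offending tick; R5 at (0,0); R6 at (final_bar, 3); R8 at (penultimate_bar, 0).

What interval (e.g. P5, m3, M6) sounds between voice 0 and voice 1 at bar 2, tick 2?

voice 0=D3 voice 1=F3 -> m3

m3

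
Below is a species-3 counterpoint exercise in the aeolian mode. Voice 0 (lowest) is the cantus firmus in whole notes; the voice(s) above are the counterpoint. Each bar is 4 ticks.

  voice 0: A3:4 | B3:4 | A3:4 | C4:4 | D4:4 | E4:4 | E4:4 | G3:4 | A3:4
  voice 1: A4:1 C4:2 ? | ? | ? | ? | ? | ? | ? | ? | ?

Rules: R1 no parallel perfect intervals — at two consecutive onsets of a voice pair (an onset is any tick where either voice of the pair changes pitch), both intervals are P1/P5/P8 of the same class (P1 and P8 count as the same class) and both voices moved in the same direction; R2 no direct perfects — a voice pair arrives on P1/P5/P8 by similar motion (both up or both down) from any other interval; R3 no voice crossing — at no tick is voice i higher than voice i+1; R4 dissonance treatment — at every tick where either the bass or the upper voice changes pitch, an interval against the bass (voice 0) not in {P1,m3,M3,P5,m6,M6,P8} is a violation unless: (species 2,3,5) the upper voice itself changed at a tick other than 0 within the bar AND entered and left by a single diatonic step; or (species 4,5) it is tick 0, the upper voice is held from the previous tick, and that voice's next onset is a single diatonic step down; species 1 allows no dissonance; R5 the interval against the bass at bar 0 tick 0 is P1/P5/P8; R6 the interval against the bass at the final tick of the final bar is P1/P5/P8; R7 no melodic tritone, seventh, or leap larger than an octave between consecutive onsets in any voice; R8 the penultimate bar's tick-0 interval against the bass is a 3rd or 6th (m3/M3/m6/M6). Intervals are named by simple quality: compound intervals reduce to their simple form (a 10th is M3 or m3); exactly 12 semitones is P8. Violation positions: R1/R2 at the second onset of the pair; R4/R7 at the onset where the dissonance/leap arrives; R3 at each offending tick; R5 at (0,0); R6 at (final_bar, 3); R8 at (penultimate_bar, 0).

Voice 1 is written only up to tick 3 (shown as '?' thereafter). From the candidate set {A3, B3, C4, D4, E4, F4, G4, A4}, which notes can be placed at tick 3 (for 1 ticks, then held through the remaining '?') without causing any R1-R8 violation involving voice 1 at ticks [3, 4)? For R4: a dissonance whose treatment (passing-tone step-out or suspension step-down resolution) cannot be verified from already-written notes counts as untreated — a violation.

{A3, A4, C4, E4, F4}

A3: legal
B3: violates R4
C4: legal
D4: violates R4
E4: legal
F4: legal
G4: violates R4
A4: legal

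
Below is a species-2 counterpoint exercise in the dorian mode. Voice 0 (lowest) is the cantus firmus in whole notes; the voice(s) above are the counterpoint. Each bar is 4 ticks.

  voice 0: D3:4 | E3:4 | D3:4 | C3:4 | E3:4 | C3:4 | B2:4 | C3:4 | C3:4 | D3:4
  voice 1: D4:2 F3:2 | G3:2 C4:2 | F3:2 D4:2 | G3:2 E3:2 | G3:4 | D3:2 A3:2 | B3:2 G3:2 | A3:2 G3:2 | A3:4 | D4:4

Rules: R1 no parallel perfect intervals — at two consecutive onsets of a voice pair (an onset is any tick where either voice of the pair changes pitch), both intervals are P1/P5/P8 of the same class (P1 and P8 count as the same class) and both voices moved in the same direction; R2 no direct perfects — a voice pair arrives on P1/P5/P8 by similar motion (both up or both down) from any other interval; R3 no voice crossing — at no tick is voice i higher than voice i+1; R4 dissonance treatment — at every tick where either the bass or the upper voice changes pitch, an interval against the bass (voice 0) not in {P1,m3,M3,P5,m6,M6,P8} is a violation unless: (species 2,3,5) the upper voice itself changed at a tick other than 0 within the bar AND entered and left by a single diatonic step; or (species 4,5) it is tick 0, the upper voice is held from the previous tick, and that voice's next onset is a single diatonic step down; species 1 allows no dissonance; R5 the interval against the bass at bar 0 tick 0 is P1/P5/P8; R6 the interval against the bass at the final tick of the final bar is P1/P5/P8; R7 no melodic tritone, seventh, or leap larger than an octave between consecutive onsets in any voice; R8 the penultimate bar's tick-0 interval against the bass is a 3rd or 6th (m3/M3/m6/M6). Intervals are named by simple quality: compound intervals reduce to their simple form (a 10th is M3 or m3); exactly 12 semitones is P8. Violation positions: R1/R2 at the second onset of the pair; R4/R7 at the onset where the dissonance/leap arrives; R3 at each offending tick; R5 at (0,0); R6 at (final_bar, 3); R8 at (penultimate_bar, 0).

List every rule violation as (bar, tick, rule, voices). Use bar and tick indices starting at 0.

bar 0: v0=D3 v1=D4 downbeat P8
bar 1: v0=E3 v1=G3 downbeat m3
bar 2: v0=D3 v1=F3 downbeat m3
bar 3: v0=C3 v1=G3 downbeat P5
bar 4: v0=E3 v1=G3 downbeat m3
bar 5: v0=C3 v1=D3 downbeat M2
bar 6: v0=B2 v1=B3 downbeat P8
bar 7: v0=C3 v1=A3 downbeat M6
bar 8: v0=C3 v1=A3 downbeat M6
bar 9: v0=D3 v1=D4 downbeat P8
  -> R2 @ bar 3 tick 0 v(0, 1): D3/D4 P8 -> C3/G3 P5 similar
  -> R4 @ bar 5 tick 0 v(0, 1): C3/D3 M2 untreated
  -> R2 @ bar 9 tick 0 v(0, 1): C3/A3 M6 -> D3/D4 P8 similar

(3, 0, R2, (0, 1))
(5, 0, R4, (0, 1))
(9, 0, R2, (0, 1))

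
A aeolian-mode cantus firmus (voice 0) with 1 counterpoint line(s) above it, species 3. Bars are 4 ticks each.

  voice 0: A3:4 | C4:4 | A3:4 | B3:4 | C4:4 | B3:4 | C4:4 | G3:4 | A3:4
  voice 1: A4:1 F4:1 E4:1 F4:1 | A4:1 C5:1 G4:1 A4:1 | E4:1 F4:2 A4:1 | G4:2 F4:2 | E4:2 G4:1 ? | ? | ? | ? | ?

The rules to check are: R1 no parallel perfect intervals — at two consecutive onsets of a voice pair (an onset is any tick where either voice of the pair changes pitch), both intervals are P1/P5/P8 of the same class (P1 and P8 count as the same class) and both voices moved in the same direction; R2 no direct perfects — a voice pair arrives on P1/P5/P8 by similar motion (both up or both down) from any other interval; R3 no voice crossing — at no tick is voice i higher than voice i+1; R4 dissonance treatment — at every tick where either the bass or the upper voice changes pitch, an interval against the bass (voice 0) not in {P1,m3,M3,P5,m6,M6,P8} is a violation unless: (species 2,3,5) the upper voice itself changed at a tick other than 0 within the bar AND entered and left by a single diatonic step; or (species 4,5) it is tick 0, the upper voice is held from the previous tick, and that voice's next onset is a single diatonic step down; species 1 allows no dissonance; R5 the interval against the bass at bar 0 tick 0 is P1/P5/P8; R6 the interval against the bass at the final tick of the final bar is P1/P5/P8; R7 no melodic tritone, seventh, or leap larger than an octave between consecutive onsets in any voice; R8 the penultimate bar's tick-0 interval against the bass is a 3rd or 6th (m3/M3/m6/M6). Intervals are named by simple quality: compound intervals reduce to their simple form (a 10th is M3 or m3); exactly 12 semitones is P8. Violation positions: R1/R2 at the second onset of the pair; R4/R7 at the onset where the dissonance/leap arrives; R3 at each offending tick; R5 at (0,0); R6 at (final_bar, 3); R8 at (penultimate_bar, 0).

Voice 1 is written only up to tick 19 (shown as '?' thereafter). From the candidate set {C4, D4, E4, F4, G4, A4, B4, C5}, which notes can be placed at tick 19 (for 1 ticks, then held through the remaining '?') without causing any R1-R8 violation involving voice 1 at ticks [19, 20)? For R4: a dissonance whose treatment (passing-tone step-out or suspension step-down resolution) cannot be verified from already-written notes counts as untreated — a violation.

C4: legal
D4: violates R4
E4: legal
F4: violates R4
G4: legal
A4: legal
B4: violates R4
C5: legal

{A4, C4, C5, E4, G4}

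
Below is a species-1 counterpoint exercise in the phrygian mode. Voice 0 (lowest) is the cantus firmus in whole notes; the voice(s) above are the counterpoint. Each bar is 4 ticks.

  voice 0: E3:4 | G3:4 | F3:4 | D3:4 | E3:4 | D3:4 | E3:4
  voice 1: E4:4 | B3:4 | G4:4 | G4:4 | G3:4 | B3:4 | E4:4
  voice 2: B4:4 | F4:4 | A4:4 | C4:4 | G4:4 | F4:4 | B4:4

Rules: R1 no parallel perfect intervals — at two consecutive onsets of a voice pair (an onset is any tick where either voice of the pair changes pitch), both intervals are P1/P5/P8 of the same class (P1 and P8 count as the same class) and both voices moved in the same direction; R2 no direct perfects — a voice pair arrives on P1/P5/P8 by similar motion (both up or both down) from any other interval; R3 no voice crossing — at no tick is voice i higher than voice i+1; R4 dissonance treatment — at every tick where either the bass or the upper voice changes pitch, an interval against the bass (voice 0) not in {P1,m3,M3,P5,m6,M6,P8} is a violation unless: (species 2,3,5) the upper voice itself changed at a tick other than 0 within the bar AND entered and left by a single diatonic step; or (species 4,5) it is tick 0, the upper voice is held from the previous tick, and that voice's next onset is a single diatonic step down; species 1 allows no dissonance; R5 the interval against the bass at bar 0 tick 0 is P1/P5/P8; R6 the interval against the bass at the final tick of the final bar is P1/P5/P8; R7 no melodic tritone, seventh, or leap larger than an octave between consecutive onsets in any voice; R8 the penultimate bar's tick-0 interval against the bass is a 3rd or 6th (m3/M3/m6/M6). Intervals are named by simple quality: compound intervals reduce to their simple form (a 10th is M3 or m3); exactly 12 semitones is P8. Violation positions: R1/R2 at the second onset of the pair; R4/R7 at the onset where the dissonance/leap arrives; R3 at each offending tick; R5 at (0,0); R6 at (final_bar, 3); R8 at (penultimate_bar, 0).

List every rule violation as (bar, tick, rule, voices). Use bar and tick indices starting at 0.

bar 0: v0=E3 v1=E4 v2=B4 downbeat P5
bar 1: v0=G3 v1=B3 v2=F4 downbeat m7
bar 2: v0=F3 v1=G4 v2=A4 downbeat M3
bar 3: v0=D3 v1=G4 v2=C4 downbeat m7
bar 4: v0=E3 v1=G3 v2=G4 downbeat m3
bar 5: v0=D3 v1=B3 v2=F4 downbeat m3
bar 6: v0=E3 v1=E4 v2=B4 downbeat P5
  -> R4 @ bar 1 tick 0 v(0, 2): G3/F4 m7 untreated
  -> R7 @ bar 1 tick 0 v(2,): B4->F4 leap 6st
  -> R4 @ bar 2 tick 0 v(0, 1): F3/G4 M2 untreated
  -> R3 @ bar 3 tick 0 v(1, 2): G4 above C4
  -> R4 @ bar 3 tick 0 v(0, 1): D3/G4 P4 untreated
  -> R4 @ bar 3 tick 0 v(0, 2): D3/C4 m7 untreated
  -> R3 @ bar 3 tick 1 v(1, 2): G4 above C4
  -> R3 @ bar 3 tick 2 v(1, 2): G4 above C4
  -> R3 @ bar 3 tick 3 v(1, 2): G4 above C4
  -> R2 @ bar 6 tick 0 v(0, 1): D3/B3 M6 -> E3/E4 P8 similar
  -> R2 @ bar 6 tick 0 v(0, 2): D3/F4 m3 -> E3/B4 P5 similar
  -> R2 @ bar 6 tick 0 v(1, 2): B3/F4 TT -> E4/B4 P5 similar
  -> R7 @ bar 6 tick 0 v(2,): F4->B4 leap 6st

(1, 0, R4, (0, 2))
(1, 0, R7, (2,))
(2, 0, R4, (0, 1))
(3, 0, R3, (1, 2))
(3, 0, R4, (0, 1))
(3, 0, R4, (0, 2))
(3, 1, R3, (1, 2))
(3, 2, R3, (1, 2))
(3, 3, R3, (1, 2))
(6, 0, R2, (0, 1))
(6, 0, R2, (0, 2))
(6, 0, R2, (1, 2))
(6, 0, R7, (2,))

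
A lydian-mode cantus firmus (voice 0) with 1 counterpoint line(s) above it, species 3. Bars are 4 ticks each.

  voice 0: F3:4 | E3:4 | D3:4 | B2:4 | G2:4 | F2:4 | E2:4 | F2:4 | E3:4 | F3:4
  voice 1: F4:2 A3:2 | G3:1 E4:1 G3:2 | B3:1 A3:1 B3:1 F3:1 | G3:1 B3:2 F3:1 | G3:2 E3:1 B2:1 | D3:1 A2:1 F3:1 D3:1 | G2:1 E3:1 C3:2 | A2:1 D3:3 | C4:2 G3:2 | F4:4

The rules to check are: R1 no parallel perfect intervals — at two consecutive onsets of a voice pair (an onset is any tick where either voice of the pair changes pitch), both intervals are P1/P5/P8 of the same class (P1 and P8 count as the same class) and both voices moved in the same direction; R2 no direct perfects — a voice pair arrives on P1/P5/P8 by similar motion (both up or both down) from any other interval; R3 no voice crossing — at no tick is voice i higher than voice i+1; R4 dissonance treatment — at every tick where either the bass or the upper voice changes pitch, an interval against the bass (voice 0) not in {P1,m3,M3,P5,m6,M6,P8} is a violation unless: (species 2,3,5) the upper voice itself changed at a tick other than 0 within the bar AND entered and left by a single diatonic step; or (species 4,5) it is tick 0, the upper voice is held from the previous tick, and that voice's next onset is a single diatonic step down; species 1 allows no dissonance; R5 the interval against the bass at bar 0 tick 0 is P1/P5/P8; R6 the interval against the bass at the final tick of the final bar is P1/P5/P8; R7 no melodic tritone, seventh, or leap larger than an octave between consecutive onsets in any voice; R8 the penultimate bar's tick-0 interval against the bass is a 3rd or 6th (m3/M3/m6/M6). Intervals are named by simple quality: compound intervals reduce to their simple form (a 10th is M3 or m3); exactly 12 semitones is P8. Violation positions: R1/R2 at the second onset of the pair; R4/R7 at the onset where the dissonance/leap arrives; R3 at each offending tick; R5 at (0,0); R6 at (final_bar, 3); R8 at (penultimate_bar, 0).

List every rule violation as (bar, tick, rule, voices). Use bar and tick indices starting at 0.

(2, 3, R7, (1,))
(3, 3, R4, (0, 1))
(3, 3, R7, (1,))
(8, 0, R7, (0,))
(8, 0, R7, (1,))
(9, 0, R2, (0, 1))
(9, 0, R7, (1,))

bar 0: v0=F3 v1=F4 downbeat P8
bar 1: v0=E3 v1=G3 downbeat m3
bar 2: v0=D3 v1=B3 downbeat M6
bar 3: v0=B2 v1=G3 downbeat m6
bar 4: v0=G2 v1=G3 downbeat P8
bar 5: v0=F2 v1=D3 downbeat M6
bar 6: v0=E2 v1=G2 downbeat m3
bar 7: v0=F2 v1=A2 downbeat M3
bar 8: v0=E3 v1=C4 downbeat m6
bar 9: v0=F3 v1=F4 downbeat P8
  -> R7 @ bar 2 tick 3 v(1,): B3->F3 leap 6st
  -> R4 @ bar 3 tick 3 v(0, 1): B2/F3 TT untreated
  -> R7 @ bar 3 tick 3 v(1,): B3->F3 leap 6st
  -> R7 @ bar 8 tick 0 v(0,): F2->E3 leap 11st
  -> R7 @ bar 8 tick 0 v(1,): D3->C4 leap 10st
  -> R2 @ bar 9 tick 0 v(0, 1): E3/G3 m3 -> F3/F4 P8 similar
  -> R7 @ bar 9 tick 0 v(1,): G3->F4 leap 10st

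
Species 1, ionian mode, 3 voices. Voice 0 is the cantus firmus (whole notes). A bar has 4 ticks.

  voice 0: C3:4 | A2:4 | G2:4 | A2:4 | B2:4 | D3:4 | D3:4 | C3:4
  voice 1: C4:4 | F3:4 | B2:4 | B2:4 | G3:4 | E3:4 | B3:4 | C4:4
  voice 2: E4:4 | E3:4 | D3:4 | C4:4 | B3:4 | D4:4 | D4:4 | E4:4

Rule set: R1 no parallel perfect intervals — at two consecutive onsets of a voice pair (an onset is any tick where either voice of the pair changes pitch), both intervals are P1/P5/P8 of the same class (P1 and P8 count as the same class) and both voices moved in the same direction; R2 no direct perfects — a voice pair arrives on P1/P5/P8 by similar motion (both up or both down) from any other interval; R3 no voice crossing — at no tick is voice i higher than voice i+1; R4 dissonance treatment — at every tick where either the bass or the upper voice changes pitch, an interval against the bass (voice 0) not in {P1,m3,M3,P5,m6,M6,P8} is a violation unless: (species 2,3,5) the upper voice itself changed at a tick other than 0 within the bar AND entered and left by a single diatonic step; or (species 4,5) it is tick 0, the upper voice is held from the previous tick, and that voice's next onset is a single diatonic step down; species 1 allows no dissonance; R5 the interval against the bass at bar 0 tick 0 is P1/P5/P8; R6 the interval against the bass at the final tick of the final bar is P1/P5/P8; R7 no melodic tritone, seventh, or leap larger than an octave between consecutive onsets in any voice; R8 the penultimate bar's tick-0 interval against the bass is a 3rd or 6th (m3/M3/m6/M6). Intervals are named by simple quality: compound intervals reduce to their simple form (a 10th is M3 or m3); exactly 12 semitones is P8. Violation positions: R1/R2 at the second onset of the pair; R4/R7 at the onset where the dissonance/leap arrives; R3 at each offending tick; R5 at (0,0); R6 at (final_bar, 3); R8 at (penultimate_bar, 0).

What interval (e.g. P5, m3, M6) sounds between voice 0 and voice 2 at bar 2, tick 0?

voice 0=G2 voice 2=D3 -> P5

P5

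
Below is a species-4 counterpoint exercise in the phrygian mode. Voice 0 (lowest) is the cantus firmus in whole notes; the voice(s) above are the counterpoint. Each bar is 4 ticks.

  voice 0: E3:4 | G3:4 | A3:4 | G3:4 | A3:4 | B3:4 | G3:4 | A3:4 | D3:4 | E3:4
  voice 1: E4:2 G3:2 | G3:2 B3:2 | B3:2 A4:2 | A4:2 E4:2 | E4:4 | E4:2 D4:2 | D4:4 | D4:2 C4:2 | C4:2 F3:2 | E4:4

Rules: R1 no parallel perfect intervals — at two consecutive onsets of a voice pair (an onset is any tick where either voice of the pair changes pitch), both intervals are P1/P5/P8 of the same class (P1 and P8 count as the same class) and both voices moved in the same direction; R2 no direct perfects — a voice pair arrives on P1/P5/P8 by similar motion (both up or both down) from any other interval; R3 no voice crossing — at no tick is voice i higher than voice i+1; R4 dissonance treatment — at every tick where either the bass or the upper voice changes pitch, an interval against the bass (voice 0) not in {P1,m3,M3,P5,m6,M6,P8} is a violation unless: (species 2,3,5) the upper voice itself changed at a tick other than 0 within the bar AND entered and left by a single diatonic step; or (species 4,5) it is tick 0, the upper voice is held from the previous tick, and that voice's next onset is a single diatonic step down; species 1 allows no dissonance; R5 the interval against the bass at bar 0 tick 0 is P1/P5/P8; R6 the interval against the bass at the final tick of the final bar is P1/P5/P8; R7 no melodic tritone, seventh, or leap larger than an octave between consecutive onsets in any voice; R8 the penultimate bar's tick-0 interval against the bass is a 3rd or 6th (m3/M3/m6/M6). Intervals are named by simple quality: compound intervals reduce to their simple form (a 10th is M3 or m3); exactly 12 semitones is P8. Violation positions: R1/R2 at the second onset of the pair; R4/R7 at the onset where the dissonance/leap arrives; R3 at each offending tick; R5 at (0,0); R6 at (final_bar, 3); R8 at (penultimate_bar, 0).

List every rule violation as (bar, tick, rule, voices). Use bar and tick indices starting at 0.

bar 0: v0=E3 v1=E4 downbeat P8
bar 1: v0=G3 v1=G3 downbeat P1
bar 2: v0=A3 v1=B3 downbeat M2
bar 3: v0=G3 v1=A4 downbeat M2
bar 4: v0=A3 v1=E4 downbeat P5
bar 5: v0=B3 v1=E4 downbeat P4
bar 6: v0=G3 v1=D4 downbeat P5
bar 7: v0=A3 v1=D4 downbeat P4
bar 8: v0=D3 v1=C4 downbeat m7
bar 9: v0=E3 v1=E4 downbeat P8
  -> R4 @ bar 2 tick 0 v(0, 1): A3/B3 M2 untreated
  -> R7 @ bar 2 tick 2 v(1,): B3->A4 leap 10st
  -> R4 @ bar 3 tick 0 v(0, 1): G3/A4 M2 untreated
  -> R4 @ bar 8 tick 0 v(0, 1): D3/C4 m7 untreated
  -> R8 @ bar 8 tick 0 v(0, 1): penult m7 not 3rd/6th
  -> R2 @ bar 9 tick 0 v(0, 1): D3/F3 m3 -> E3/E4 P8 similar
  -> R7 @ bar 9 tick 0 v(1,): F3->E4 leap 11st

(2, 0, R4, (0, 1))
(2, 2, R7, (1,))
(3, 0, R4, (0, 1))
(8, 0, R4, (0, 1))
(8, 0, R8, (0, 1))
(9, 0, R2, (0, 1))
(9, 0, R7, (1,))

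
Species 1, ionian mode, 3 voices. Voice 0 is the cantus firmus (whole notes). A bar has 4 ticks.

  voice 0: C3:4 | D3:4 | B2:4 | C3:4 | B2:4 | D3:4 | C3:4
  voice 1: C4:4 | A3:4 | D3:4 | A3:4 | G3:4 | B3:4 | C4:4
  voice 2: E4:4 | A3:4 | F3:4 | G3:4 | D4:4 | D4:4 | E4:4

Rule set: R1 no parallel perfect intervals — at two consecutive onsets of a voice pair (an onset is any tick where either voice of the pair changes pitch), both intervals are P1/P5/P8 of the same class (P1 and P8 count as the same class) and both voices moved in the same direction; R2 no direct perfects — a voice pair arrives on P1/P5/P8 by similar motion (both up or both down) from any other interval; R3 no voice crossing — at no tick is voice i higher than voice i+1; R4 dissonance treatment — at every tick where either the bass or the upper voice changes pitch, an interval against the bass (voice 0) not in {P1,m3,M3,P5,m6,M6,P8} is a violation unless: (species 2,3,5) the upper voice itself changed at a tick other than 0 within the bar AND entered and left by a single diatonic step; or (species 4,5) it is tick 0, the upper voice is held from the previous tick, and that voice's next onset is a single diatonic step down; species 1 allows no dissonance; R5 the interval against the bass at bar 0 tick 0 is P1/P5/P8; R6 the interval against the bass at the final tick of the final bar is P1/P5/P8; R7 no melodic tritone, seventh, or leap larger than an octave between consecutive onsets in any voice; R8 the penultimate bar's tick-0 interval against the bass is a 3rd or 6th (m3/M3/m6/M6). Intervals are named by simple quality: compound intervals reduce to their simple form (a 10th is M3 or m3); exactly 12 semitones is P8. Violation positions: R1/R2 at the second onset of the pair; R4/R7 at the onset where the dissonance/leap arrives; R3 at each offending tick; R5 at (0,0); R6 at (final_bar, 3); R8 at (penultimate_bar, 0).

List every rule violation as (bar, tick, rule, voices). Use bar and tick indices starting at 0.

bar 0: v0=C3 v1=C4 v2=E4 downbeat M3
bar 1: v0=D3 v1=A3 v2=A3 downbeat P5
bar 2: v0=B2 v1=D3 v2=F3 downbeat TT
bar 3: v0=C3 v1=A3 v2=G3 downbeat P5
bar 4: v0=B2 v1=G3 v2=D4 downbeat m3
bar 5: v0=D3 v1=B3 v2=D4 downbeat P8
bar 6: v0=C3 v1=C4 v2=E4 downbeat M3
  -> R5 @ bar 0 tick 0 v(0, 2): opens on M3
  -> R2 @ bar 1 tick 0 v(1, 2): C4/E4 M3 -> A3/A3 P1 similar
  -> R4 @ bar 2 tick 0 v(0, 2): B2/F3 TT untreated
  -> R2 @ bar 3 tick 0 v(0, 2): B2/F3 TT -> C3/G3 P5 similar
  -> R3 @ bar 3 tick 0 v(1, 2): A3 above G3
  -> R3 @ bar 3 tick 1 v(1, 2): A3 above G3
  -> R3 @ bar 3 tick 2 v(1, 2): A3 above G3
  -> R3 @ bar 3 tick 3 v(1, 2): A3 above G3
  -> R8 @ bar 5 tick 0 v(0, 2): penult P8 not 3rd/6th
  -> R6 @ bar 6 tick 3 v(0, 2): closes on M3

(0, 0, R5, (0, 2))
(1, 0, R2, (1, 2))
(2, 0, R4, (0, 2))
(3, 0, R2, (0, 2))
(3, 0, R3, (1, 2))
(3, 1, R3, (1, 2))
(3, 2, R3, (1, 2))
(3, 3, R3, (1, 2))
(5, 0, R8, (0, 2))
(6, 3, R6, (0, 2))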